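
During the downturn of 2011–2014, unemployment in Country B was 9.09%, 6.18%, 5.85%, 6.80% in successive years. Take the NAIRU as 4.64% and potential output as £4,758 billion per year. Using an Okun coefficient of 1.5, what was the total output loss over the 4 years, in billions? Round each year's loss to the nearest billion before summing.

Year 2011: gap = -1.5 × (9.09 - 4.64) = -6.675%, loss ≈ 4758 × 6.675/100 ≈ 318.
Year 2012: gap = -1.5 × (6.18 - 4.64) = -2.31%, loss ≈ 4758 × 2.31/100 ≈ 110.
Year 2013: gap = -1.5 × (5.85 - 4.64) = -1.815%, loss ≈ 4758 × 1.815/100 ≈ 86.
Year 2014: gap = -1.5 × (6.8 - 4.64) = -3.24%, loss ≈ 4758 × 3.24/100 ≈ 154.
Total lost output = 318 + 110 + 86 + 154 = 668 billion.

£668 billion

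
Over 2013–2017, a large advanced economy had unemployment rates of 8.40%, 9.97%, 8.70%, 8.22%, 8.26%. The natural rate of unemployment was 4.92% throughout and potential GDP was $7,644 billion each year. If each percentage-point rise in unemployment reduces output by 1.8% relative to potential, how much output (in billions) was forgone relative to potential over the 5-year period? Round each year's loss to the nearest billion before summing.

Year 2013: gap = -1.8 × (8.4 - 4.92) = -6.264%, loss ≈ 7644 × 6.264/100 ≈ 479.
Year 2014: gap = -1.8 × (9.97 - 4.92) = -9.09%, loss ≈ 7644 × 9.09/100 ≈ 695.
Year 2015: gap = -1.8 × (8.7 - 4.92) = -6.804%, loss ≈ 7644 × 6.804/100 ≈ 520.
Year 2016: gap = -1.8 × (8.22 - 4.92) = -5.94%, loss ≈ 7644 × 5.94/100 ≈ 454.
Year 2017: gap = -1.8 × (8.26 - 4.92) = -6.012%, loss ≈ 7644 × 6.012/100 ≈ 460.
Total lost output = 479 + 695 + 520 + 454 + 460 = 2608 billion.

$2,608 billion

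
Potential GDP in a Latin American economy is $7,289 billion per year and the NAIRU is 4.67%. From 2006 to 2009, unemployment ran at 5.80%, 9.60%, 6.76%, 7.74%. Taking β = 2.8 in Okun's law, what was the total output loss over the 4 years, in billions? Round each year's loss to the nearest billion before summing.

$2,291 billion

Year 2006: gap = -2.8 × (5.8 - 4.67) = -3.164%, loss ≈ 7289 × 3.164/100 ≈ 231.
Year 2007: gap = -2.8 × (9.6 - 4.67) = -13.804%, loss ≈ 7289 × 13.804/100 ≈ 1006.
Year 2008: gap = -2.8 × (6.76 - 4.67) = -5.852%, loss ≈ 7289 × 5.852/100 ≈ 427.
Year 2009: gap = -2.8 × (7.74 - 4.67) = -8.596%, loss ≈ 7289 × 8.596/100 ≈ 627.
Total lost output = 231 + 1006 + 427 + 627 = 2291 billion.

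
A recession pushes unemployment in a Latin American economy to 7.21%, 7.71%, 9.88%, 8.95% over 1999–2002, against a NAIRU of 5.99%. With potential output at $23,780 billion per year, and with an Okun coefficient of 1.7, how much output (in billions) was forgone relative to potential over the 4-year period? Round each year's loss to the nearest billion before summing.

$3,958 billion

Year 1999: gap = -1.7 × (7.21 - 5.99) = -2.074%, loss ≈ 23780 × 2.074/100 ≈ 493.
Year 2000: gap = -1.7 × (7.71 - 5.99) = -2.924%, loss ≈ 23780 × 2.924/100 ≈ 695.
Year 2001: gap = -1.7 × (9.88 - 5.99) = -6.613%, loss ≈ 23780 × 6.613/100 ≈ 1573.
Year 2002: gap = -1.7 × (8.95 - 5.99) = -5.032%, loss ≈ 23780 × 5.032/100 ≈ 1197.
Total lost output = 493 + 695 + 1573 + 1197 = 3958 billion.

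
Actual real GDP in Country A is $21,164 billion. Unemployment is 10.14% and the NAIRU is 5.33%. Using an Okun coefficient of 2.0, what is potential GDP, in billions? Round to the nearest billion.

$23,417 billion

Unemployment gap = 10.14 - 5.33 = 4.81 points, so output gap = -2 × 4.81 = -9.62%.
Since Y = Y* × (1 + gap/100), Y* = 21164/0.9038 ≈ 23417 billion.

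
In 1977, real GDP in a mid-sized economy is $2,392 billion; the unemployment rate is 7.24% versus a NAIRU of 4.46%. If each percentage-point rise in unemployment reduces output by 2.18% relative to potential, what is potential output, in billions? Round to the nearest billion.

$2,546 billion

Unemployment gap = 7.24 - 4.46 = 2.78 points, so output gap = -2.18 × 2.78 = -6.0604%.
Since Y = Y* × (1 + gap/100), Y* = 2392/0.939396 ≈ 2546 billion.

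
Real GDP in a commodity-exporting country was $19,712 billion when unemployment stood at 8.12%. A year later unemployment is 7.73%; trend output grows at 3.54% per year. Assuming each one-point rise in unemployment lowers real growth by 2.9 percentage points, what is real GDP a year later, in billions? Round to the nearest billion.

$20,633 billion

Δu = 7.73 - 8.12 = -0.39 points.
Okun's law (growth form): g_Y = g_Y* - β × Δu = 3.54 - 2.9 × (-0.39) = 3.54 + 1.131 = 4.671%.
Real GDP in the next year = 19712 × (1 + 4.671/100) = 19712 × 1.04671 ≈ 20633 billion.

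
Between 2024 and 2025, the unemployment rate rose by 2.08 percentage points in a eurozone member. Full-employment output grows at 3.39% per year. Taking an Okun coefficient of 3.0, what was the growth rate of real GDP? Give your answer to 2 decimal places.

Growth-rate Okun's law: g_Y = g_Y* - β × Δu.
g_Y = 3.39 - 3.0 × (2.08) = 3.39 - 6.24 = -2.85%, i.e. -2.85% to 2 d.p.

-2.85%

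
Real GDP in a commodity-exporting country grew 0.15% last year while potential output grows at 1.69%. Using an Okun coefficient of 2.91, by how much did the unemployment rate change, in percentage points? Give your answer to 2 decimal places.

0.53 percentage points

Growth-rate Okun's law: g_Y = g_Y* - β × Δu, so Δu = (g_Y* - g_Y)/β.
Δu = (1.69 - 0.15)/2.91 = 1.54/2.91 = 0.53 percentage points.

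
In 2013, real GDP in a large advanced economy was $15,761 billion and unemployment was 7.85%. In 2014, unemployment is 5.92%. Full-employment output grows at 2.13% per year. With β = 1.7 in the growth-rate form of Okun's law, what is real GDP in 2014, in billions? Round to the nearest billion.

$16,614 billion

Δu = 5.92 - 7.85 = -1.93 points.
Okun's law (growth form): g_Y = g_Y* - β × Δu = 2.13 - 1.7 × (-1.93) = 2.13 + 3.281 = 5.411%.
Real GDP in the next year = 15761 × (1 + 5.411/100) = 15761 × 1.05411 ≈ 16614 billion.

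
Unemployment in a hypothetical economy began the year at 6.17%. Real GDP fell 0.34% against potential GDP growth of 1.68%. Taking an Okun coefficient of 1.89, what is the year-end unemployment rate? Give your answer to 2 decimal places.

7.24%

Growth-rate Okun's law: g_Y = g_Y* - β × Δu, so Δu = (g_Y* - g_Y)/β.
Δu = (1.68 + 0.34)/1.89 = 2.02/1.89 = 1.07 percentage points.
Year-end unemployment = 6.17 + 1.07 = 7.24%.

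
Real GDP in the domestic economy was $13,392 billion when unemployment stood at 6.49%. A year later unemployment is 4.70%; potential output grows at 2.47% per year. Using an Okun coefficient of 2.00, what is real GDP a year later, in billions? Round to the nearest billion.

Δu = 4.7 - 6.49 = -1.79 points.
Okun's law (growth form): g_Y = g_Y* - β × Δu = 2.47 - 2.00 × (-1.79) = 2.47 + 3.58 = 6.05%.
Real GDP in the next year = 13392 × (1 + 6.05/100) = 13392 × 1.0605 ≈ 14202 billion.

$14,202 billion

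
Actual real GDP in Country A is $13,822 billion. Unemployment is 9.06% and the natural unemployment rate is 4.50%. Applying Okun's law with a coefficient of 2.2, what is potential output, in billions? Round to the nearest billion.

$15,363 billion

Unemployment gap = 9.06 - 4.5 = 4.56 points, so output gap = -2.2 × 4.56 = -10.032%.
Since Y = Y* × (1 + gap/100), Y* = 13822/0.89968 ≈ 15363 billion.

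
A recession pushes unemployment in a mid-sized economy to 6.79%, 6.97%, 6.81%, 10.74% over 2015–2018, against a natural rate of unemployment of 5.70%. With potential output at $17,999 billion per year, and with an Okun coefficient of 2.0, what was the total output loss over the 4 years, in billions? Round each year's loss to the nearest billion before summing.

Year 2015: gap = -2.0 × (6.79 - 5.7) = -2.18%, loss ≈ 17999 × 2.18/100 ≈ 392.
Year 2016: gap = -2.0 × (6.97 - 5.7) = -2.54%, loss ≈ 17999 × 2.54/100 ≈ 457.
Year 2017: gap = -2.0 × (6.81 - 5.7) = -2.22%, loss ≈ 17999 × 2.22/100 ≈ 400.
Year 2018: gap = -2.0 × (10.74 - 5.7) = -10.08%, loss ≈ 17999 × 10.08/100 ≈ 1814.
Total lost output = 392 + 457 + 400 + 1814 = 3063 billion.

$3,063 billion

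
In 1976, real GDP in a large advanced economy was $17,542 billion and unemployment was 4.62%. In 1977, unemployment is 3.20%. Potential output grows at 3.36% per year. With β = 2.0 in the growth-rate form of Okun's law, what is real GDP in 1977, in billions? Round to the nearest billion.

$18,630 billion

Δu = 3.2 - 4.62 = -1.42 points.
Okun's law (growth form): g_Y = g_Y* - β × Δu = 3.36 - 2.0 × (-1.42) = 3.36 + 2.84 = 6.2%.
Real GDP in the next year = 17542 × (1 + 6.2/100) = 17542 × 1.062 ≈ 18630 billion.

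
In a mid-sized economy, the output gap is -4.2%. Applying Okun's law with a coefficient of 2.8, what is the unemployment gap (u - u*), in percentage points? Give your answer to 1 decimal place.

1.5 percentage points

Okun's law: output gap = -β × (u - u*), so u - u* = -(output gap)/β.
u - u* = -(-4.2)/2.8 = 1.5 percentage points.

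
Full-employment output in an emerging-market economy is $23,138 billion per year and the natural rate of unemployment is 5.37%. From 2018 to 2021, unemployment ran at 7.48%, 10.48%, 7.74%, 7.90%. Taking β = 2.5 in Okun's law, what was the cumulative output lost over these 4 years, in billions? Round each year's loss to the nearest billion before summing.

Year 2018: gap = -2.5 × (7.48 - 5.37) = -5.275%, loss ≈ 23138 × 5.275/100 ≈ 1221.
Year 2019: gap = -2.5 × (10.48 - 5.37) = -12.775%, loss ≈ 23138 × 12.775/100 ≈ 2956.
Year 2020: gap = -2.5 × (7.74 - 5.37) = -5.925%, loss ≈ 23138 × 5.925/100 ≈ 1371.
Year 2021: gap = -2.5 × (7.9 - 5.37) = -6.325%, loss ≈ 23138 × 6.325/100 ≈ 1463.
Total lost output = 1221 + 2956 + 1371 + 1463 = 7011 billion.

$7,011 billion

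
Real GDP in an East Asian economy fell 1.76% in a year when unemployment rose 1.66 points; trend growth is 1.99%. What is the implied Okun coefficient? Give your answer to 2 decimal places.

β ≈ 2.26

Growth form: g_Y = g_Y* - β × Δu, so β = (g_Y* - g_Y)/Δu.
β = (1.99 + 1.76)/1.66 = 3.75/1.66 = 2.26.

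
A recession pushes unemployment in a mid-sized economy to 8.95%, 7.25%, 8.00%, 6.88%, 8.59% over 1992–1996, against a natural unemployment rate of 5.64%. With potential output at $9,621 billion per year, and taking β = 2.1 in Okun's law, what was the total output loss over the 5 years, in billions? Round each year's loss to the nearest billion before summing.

$2,318 billion

Year 1992: gap = -2.1 × (8.95 - 5.64) = -6.951%, loss ≈ 9621 × 6.951/100 ≈ 669.
Year 1993: gap = -2.1 × (7.25 - 5.64) = -3.381%, loss ≈ 9621 × 3.381/100 ≈ 325.
Year 1994: gap = -2.1 × (8 - 5.64) = -4.956%, loss ≈ 9621 × 4.956/100 ≈ 477.
Year 1995: gap = -2.1 × (6.88 - 5.64) = -2.604%, loss ≈ 9621 × 2.604/100 ≈ 251.
Year 1996: gap = -2.1 × (8.59 - 5.64) = -6.195%, loss ≈ 9621 × 6.195/100 ≈ 596.
Total lost output = 669 + 325 + 477 + 251 + 596 = 2318 billion.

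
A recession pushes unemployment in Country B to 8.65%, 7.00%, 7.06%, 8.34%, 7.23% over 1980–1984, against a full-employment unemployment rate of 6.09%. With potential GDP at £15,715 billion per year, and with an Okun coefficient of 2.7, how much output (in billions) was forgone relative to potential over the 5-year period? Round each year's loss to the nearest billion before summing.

£3,323 billion

Year 1980: gap = -2.7 × (8.65 - 6.09) = -6.912%, loss ≈ 15715 × 6.912/100 ≈ 1086.
Year 1981: gap = -2.7 × (7 - 6.09) = -2.457%, loss ≈ 15715 × 2.457/100 ≈ 386.
Year 1982: gap = -2.7 × (7.06 - 6.09) = -2.619%, loss ≈ 15715 × 2.619/100 ≈ 412.
Year 1983: gap = -2.7 × (8.34 - 6.09) = -6.075%, loss ≈ 15715 × 6.075/100 ≈ 955.
Year 1984: gap = -2.7 × (7.23 - 6.09) = -3.078%, loss ≈ 15715 × 3.078/100 ≈ 484.
Total lost output = 1086 + 386 + 412 + 955 + 484 = 3323 billion.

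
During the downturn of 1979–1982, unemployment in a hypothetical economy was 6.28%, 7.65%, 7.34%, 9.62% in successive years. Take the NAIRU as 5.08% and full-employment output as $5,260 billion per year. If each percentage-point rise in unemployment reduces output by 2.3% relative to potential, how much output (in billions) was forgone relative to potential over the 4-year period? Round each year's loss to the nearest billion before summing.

Year 1979: gap = -2.3 × (6.28 - 5.08) = -2.76%, loss ≈ 5260 × 2.76/100 ≈ 145.
Year 1980: gap = -2.3 × (7.65 - 5.08) = -5.911%, loss ≈ 5260 × 5.911/100 ≈ 311.
Year 1981: gap = -2.3 × (7.34 - 5.08) = -5.198%, loss ≈ 5260 × 5.198/100 ≈ 273.
Year 1982: gap = -2.3 × (9.62 - 5.08) = -10.442%, loss ≈ 5260 × 10.442/100 ≈ 549.
Total lost output = 145 + 311 + 273 + 549 = 1278 billion.

$1,278 billion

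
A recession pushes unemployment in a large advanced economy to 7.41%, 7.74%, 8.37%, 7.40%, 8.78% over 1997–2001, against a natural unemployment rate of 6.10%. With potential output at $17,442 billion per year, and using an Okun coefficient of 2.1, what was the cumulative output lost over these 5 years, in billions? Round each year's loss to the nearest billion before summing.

$3,370 billion

Year 1997: gap = -2.1 × (7.41 - 6.1) = -2.751%, loss ≈ 17442 × 2.751/100 ≈ 480.
Year 1998: gap = -2.1 × (7.74 - 6.1) = -3.444%, loss ≈ 17442 × 3.444/100 ≈ 601.
Year 1999: gap = -2.1 × (8.37 - 6.1) = -4.767%, loss ≈ 17442 × 4.767/100 ≈ 831.
Year 2000: gap = -2.1 × (7.4 - 6.1) = -2.73%, loss ≈ 17442 × 2.73/100 ≈ 476.
Year 2001: gap = -2.1 × (8.78 - 6.1) = -5.628%, loss ≈ 17442 × 5.628/100 ≈ 982.
Total lost output = 480 + 601 + 831 + 476 + 982 = 3370 billion.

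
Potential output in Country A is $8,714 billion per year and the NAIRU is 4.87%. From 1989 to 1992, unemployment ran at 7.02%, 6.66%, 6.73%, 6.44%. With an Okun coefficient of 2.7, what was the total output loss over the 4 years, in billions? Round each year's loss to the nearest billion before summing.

Year 1989: gap = -2.7 × (7.02 - 4.87) = -5.805%, loss ≈ 8714 × 5.805/100 ≈ 506.
Year 1990: gap = -2.7 × (6.66 - 4.87) = -4.833%, loss ≈ 8714 × 4.833/100 ≈ 421.
Year 1991: gap = -2.7 × (6.73 - 4.87) = -5.022%, loss ≈ 8714 × 5.022/100 ≈ 438.
Year 1992: gap = -2.7 × (6.44 - 4.87) = -4.239%, loss ≈ 8714 × 4.239/100 ≈ 369.
Total lost output = 506 + 421 + 438 + 369 = 1734 billion.

$1,734 billion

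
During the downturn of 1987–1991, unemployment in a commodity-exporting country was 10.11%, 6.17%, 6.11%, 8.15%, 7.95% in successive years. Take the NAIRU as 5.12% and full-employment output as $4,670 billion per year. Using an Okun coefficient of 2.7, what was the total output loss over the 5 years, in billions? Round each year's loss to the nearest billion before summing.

$1,625 billion

Year 1987: gap = -2.7 × (10.11 - 5.12) = -13.473%, loss ≈ 4670 × 13.473/100 ≈ 629.
Year 1988: gap = -2.7 × (6.17 - 5.12) = -2.835%, loss ≈ 4670 × 2.835/100 ≈ 132.
Year 1989: gap = -2.7 × (6.11 - 5.12) = -2.673%, loss ≈ 4670 × 2.673/100 ≈ 125.
Year 1990: gap = -2.7 × (8.15 - 5.12) = -8.181%, loss ≈ 4670 × 8.181/100 ≈ 382.
Year 1991: gap = -2.7 × (7.95 - 5.12) = -7.641%, loss ≈ 4670 × 7.641/100 ≈ 357.
Total lost output = 629 + 132 + 125 + 382 + 357 = 1625 billion.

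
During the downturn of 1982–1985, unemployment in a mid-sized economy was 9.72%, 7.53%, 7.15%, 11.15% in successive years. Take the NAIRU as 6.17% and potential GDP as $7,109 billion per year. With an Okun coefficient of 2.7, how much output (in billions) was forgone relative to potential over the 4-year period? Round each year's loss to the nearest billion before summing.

Year 1982: gap = -2.7 × (9.72 - 6.17) = -9.585%, loss ≈ 7109 × 9.585/100 ≈ 681.
Year 1983: gap = -2.7 × (7.53 - 6.17) = -3.672%, loss ≈ 7109 × 3.672/100 ≈ 261.
Year 1984: gap = -2.7 × (7.15 - 6.17) = -2.646%, loss ≈ 7109 × 2.646/100 ≈ 188.
Year 1985: gap = -2.7 × (11.15 - 6.17) = -13.446%, loss ≈ 7109 × 13.446/100 ≈ 956.
Total lost output = 681 + 261 + 188 + 956 = 2086 billion.

$2,086 billion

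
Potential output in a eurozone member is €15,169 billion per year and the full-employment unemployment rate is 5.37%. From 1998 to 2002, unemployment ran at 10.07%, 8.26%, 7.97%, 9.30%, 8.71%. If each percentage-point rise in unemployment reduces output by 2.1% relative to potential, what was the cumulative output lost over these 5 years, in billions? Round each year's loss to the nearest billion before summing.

Year 1998: gap = -2.1 × (10.07 - 5.37) = -9.87%, loss ≈ 15169 × 9.87/100 ≈ 1497.
Year 1999: gap = -2.1 × (8.26 - 5.37) = -6.069%, loss ≈ 15169 × 6.069/100 ≈ 921.
Year 2000: gap = -2.1 × (7.97 - 5.37) = -5.46%, loss ≈ 15169 × 5.46/100 ≈ 828.
Year 2001: gap = -2.1 × (9.3 - 5.37) = -8.253%, loss ≈ 15169 × 8.253/100 ≈ 1252.
Year 2002: gap = -2.1 × (8.71 - 5.37) = -7.014%, loss ≈ 15169 × 7.014/100 ≈ 1064.
Total lost output = 1497 + 921 + 828 + 1252 + 1064 = 5562 billion.

€5,562 billion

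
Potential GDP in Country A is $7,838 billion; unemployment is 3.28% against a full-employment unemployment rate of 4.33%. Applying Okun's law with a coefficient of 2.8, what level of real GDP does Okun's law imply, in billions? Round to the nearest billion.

Unemployment gap = 3.28 - 4.33 = -1.05 points, so the output gap is -2.8 × (-1.05) = 2.94%.
Actual GDP = 7838 × (1 + 2.94/100) = 7838 × 1.0294 ≈ 8068 billion.

$8,068 billion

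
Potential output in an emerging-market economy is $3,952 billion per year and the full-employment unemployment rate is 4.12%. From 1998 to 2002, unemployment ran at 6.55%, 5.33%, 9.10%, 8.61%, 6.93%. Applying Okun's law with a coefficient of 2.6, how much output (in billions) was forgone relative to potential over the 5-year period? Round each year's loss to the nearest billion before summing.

Year 1998: gap = -2.6 × (6.55 - 4.12) = -6.318%, loss ≈ 3952 × 6.318/100 ≈ 250.
Year 1999: gap = -2.6 × (5.33 - 4.12) = -3.146%, loss ≈ 3952 × 3.146/100 ≈ 124.
Year 2000: gap = -2.6 × (9.1 - 4.12) = -12.948%, loss ≈ 3952 × 12.948/100 ≈ 512.
Year 2001: gap = -2.6 × (8.61 - 4.12) = -11.674%, loss ≈ 3952 × 11.674/100 ≈ 461.
Year 2002: gap = -2.6 × (6.93 - 4.12) = -7.306%, loss ≈ 3952 × 7.306/100 ≈ 289.
Total lost output = 250 + 124 + 512 + 461 + 289 = 1636 billion.

$1,636 billion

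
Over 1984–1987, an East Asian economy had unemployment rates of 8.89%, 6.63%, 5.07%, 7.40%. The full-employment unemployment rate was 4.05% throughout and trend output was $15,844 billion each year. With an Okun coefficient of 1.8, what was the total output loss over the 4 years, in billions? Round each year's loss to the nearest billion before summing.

$3,362 billion

Year 1984: gap = -1.8 × (8.89 - 4.05) = -8.712%, loss ≈ 15844 × 8.712/100 ≈ 1380.
Year 1985: gap = -1.8 × (6.63 - 4.05) = -4.644%, loss ≈ 15844 × 4.644/100 ≈ 736.
Year 1986: gap = -1.8 × (5.07 - 4.05) = -1.836%, loss ≈ 15844 × 1.836/100 ≈ 291.
Year 1987: gap = -1.8 × (7.4 - 4.05) = -6.03%, loss ≈ 15844 × 6.03/100 ≈ 955.
Total lost output = 1380 + 736 + 291 + 955 = 3362 billion.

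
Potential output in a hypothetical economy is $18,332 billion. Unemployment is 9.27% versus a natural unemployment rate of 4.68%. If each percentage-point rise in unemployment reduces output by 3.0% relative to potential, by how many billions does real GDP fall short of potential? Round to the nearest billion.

Output gap = -3.0 × (9.27 - 4.68) = -3 × 4.59 = -13.77%.
Actual GDP ≈ 18332 × 0.8623 ≈ 15808 billion, so the shortfall is 18332 - 15808 = 2524 billion.

$2,524 billion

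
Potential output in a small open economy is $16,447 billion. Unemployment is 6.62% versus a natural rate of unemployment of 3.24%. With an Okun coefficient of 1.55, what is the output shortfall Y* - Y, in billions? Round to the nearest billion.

Output gap = -1.55 × (6.62 - 3.24) = -1.55 × 3.38 = -5.239%.
Actual GDP ≈ 16447 × 0.94761 ≈ 15585 billion, so the shortfall is 16447 - 15585 = 862 billion.

$862 billion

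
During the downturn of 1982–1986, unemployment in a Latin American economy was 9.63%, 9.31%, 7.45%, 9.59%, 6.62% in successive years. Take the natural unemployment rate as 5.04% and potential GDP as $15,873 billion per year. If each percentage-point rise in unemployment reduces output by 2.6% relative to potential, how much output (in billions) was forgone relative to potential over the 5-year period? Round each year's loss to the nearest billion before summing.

Year 1982: gap = -2.6 × (9.63 - 5.04) = -11.934%, loss ≈ 15873 × 11.934/100 ≈ 1894.
Year 1983: gap = -2.6 × (9.31 - 5.04) = -11.102%, loss ≈ 15873 × 11.102/100 ≈ 1762.
Year 1984: gap = -2.6 × (7.45 - 5.04) = -6.266%, loss ≈ 15873 × 6.266/100 ≈ 995.
Year 1985: gap = -2.6 × (9.59 - 5.04) = -11.83%, loss ≈ 15873 × 11.83/100 ≈ 1878.
Year 1986: gap = -2.6 × (6.62 - 5.04) = -4.108%, loss ≈ 15873 × 4.108/100 ≈ 652.
Total lost output = 1894 + 1762 + 995 + 1878 + 652 = 7181 billion.

$7,181 billion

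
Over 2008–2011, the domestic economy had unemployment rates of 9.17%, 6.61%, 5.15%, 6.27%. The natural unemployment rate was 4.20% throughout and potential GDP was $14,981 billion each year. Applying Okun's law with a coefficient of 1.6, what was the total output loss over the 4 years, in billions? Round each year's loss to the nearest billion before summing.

$2,493 billion

Year 2008: gap = -1.6 × (9.17 - 4.2) = -7.952%, loss ≈ 14981 × 7.952/100 ≈ 1191.
Year 2009: gap = -1.6 × (6.61 - 4.2) = -3.856%, loss ≈ 14981 × 3.856/100 ≈ 578.
Year 2010: gap = -1.6 × (5.15 - 4.2) = -1.52%, loss ≈ 14981 × 1.52/100 ≈ 228.
Year 2011: gap = -1.6 × (6.27 - 4.2) = -3.312%, loss ≈ 14981 × 3.312/100 ≈ 496.
Total lost output = 1191 + 578 + 228 + 496 = 2493 billion.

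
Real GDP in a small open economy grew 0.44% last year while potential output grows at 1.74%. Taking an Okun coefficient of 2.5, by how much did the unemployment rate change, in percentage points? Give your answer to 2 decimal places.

Growth-rate Okun's law: g_Y = g_Y* - β × Δu, so Δu = (g_Y* - g_Y)/β.
Δu = (1.74 - 0.44)/2.5 = 1.3/2.5 = 0.52 percentage points.

0.52 percentage points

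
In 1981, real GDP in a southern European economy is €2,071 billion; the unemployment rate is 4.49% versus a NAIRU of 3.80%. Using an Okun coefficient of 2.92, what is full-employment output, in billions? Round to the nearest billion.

€2,114 billion

Unemployment gap = 4.49 - 3.8 = 0.69 points, so output gap = -2.92 × 0.69 = -2.0148%.
Since Y = Y* × (1 + gap/100), Y* = 2071/0.979852 ≈ 2114 billion.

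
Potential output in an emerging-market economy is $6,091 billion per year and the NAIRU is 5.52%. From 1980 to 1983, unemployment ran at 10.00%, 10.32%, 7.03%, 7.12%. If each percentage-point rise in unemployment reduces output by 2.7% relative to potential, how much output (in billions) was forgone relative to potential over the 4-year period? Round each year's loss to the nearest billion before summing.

Year 1980: gap = -2.7 × (10 - 5.52) = -12.096%, loss ≈ 6091 × 12.096/100 ≈ 737.
Year 1981: gap = -2.7 × (10.32 - 5.52) = -12.96%, loss ≈ 6091 × 12.96/100 ≈ 789.
Year 1982: gap = -2.7 × (7.03 - 5.52) = -4.077%, loss ≈ 6091 × 4.077/100 ≈ 248.
Year 1983: gap = -2.7 × (7.12 - 5.52) = -4.32%, loss ≈ 6091 × 4.32/100 ≈ 263.
Total lost output = 737 + 789 + 248 + 263 = 2037 billion.

$2,037 billion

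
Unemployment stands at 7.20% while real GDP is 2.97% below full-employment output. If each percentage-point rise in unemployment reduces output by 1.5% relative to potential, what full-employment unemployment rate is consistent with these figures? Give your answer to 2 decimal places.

5.22%

From Okun's law, u - u* = -(output gap)/β = -(-2.97)/1.5 = 1.98 points.
So u* = 7.2 - 1.98 = 5.22%.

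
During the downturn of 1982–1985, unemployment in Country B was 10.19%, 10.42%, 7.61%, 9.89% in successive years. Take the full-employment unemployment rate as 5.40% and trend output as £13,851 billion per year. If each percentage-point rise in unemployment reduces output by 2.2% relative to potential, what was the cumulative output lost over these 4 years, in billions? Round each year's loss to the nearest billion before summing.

£5,031 billion

Year 1982: gap = -2.2 × (10.19 - 5.4) = -10.538%, loss ≈ 13851 × 10.538/100 ≈ 1460.
Year 1983: gap = -2.2 × (10.42 - 5.4) = -11.044%, loss ≈ 13851 × 11.044/100 ≈ 1530.
Year 1984: gap = -2.2 × (7.61 - 5.4) = -4.862%, loss ≈ 13851 × 4.862/100 ≈ 673.
Year 1985: gap = -2.2 × (9.89 - 5.4) = -9.878%, loss ≈ 13851 × 9.878/100 ≈ 1368.
Total lost output = 1460 + 1530 + 673 + 1368 = 5031 billion.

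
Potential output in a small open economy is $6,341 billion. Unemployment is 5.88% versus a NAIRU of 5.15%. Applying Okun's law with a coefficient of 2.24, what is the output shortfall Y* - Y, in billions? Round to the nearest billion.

$104 billion

Output gap = -2.24 × (5.88 - 5.15) = -2.24 × 0.73 = -1.6352%.
Actual GDP ≈ 6341 × 0.983648 ≈ 6237 billion, so the shortfall is 6341 - 6237 = 104 billion.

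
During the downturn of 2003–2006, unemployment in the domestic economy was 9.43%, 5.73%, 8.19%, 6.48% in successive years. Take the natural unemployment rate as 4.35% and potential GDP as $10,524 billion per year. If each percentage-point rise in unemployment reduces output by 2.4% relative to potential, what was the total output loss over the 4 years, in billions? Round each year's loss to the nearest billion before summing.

$3,140 billion

Year 2003: gap = -2.4 × (9.43 - 4.35) = -12.192%, loss ≈ 10524 × 12.192/100 ≈ 1283.
Year 2004: gap = -2.4 × (5.73 - 4.35) = -3.312%, loss ≈ 10524 × 3.312/100 ≈ 349.
Year 2005: gap = -2.4 × (8.19 - 4.35) = -9.216%, loss ≈ 10524 × 9.216/100 ≈ 970.
Year 2006: gap = -2.4 × (6.48 - 4.35) = -5.112%, loss ≈ 10524 × 5.112/100 ≈ 538.
Total lost output = 1283 + 349 + 970 + 538 = 3140 billion.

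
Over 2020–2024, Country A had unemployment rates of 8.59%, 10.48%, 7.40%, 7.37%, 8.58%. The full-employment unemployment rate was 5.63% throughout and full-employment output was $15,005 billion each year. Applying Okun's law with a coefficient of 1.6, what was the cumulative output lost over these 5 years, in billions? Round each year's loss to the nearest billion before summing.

Year 2020: gap = -1.6 × (8.59 - 5.63) = -4.736%, loss ≈ 15005 × 4.736/100 ≈ 711.
Year 2021: gap = -1.6 × (10.48 - 5.63) = -7.76%, loss ≈ 15005 × 7.76/100 ≈ 1164.
Year 2022: gap = -1.6 × (7.4 - 5.63) = -2.832%, loss ≈ 15005 × 2.832/100 ≈ 425.
Year 2023: gap = -1.6 × (7.37 - 5.63) = -2.784%, loss ≈ 15005 × 2.784/100 ≈ 418.
Year 2024: gap = -1.6 × (8.58 - 5.63) = -4.72%, loss ≈ 15005 × 4.72/100 ≈ 708.
Total lost output = 711 + 1164 + 425 + 418 + 708 = 3426 billion.

$3,426 billion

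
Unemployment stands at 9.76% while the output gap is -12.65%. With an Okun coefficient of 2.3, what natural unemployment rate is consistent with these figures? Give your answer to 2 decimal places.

From Okun's law, u - u* = -(output gap)/β = -(-12.65)/2.3 = 5.5 points.
So u* = 9.76 - 5.5 = 4.26%.

4.26%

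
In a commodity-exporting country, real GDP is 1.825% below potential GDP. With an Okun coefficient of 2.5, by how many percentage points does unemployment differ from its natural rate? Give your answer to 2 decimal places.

0.73 percentage points

Okun's law: output gap = -β × (u - u*), so u - u* = -(output gap)/β.
u - u* = -(-1.825)/2.5 = 0.73 percentage points.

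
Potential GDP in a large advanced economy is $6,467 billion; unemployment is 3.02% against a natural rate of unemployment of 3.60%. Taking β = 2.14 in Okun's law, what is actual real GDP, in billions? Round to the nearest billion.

$6,547 billion

Unemployment gap = 3.02 - 3.6 = -0.58 points, so the output gap is -2.14 × (-0.58) = 1.2412%.
Actual GDP = 6467 × (1 + 1.2412/100) = 6467 × 1.012412 ≈ 6547 billion.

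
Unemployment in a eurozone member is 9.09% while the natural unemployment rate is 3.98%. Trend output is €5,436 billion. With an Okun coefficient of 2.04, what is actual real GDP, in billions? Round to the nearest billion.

Unemployment gap = 9.09 - 3.98 = 5.11 points, so the output gap is -2.04 × 5.11 = -10.4244%.
Actual GDP = 5436 × (1 - 10.4244/100) = 5436 × 0.895756 ≈ 4869 billion.

€4,869 billion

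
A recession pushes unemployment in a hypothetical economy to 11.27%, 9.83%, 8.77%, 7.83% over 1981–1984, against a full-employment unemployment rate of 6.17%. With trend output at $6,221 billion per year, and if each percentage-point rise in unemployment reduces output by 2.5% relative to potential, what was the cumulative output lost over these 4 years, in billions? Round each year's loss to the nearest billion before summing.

$2,024 billion

Year 1981: gap = -2.5 × (11.27 - 6.17) = -12.75%, loss ≈ 6221 × 12.75/100 ≈ 793.
Year 1982: gap = -2.5 × (9.83 - 6.17) = -9.15%, loss ≈ 6221 × 9.15/100 ≈ 569.
Year 1983: gap = -2.5 × (8.77 - 6.17) = -6.5%, loss ≈ 6221 × 6.5/100 ≈ 404.
Year 1984: gap = -2.5 × (7.83 - 6.17) = -4.15%, loss ≈ 6221 × 4.15/100 ≈ 258.
Total lost output = 793 + 569 + 404 + 258 = 2024 billion.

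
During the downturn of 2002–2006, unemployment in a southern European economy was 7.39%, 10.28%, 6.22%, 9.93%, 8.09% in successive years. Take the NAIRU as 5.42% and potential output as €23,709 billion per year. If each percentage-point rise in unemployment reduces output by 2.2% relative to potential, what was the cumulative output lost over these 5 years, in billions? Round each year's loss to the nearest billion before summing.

€7,725 billion

Year 2002: gap = -2.2 × (7.39 - 5.42) = -4.334%, loss ≈ 23709 × 4.334/100 ≈ 1028.
Year 2003: gap = -2.2 × (10.28 - 5.42) = -10.692%, loss ≈ 23709 × 10.692/100 ≈ 2535.
Year 2004: gap = -2.2 × (6.22 - 5.42) = -1.76%, loss ≈ 23709 × 1.76/100 ≈ 417.
Year 2005: gap = -2.2 × (9.93 - 5.42) = -9.922%, loss ≈ 23709 × 9.922/100 ≈ 2352.
Year 2006: gap = -2.2 × (8.09 - 5.42) = -5.874%, loss ≈ 23709 × 5.874/100 ≈ 1393.
Total lost output = 1028 + 2535 + 417 + 2352 + 1393 = 7725 billion.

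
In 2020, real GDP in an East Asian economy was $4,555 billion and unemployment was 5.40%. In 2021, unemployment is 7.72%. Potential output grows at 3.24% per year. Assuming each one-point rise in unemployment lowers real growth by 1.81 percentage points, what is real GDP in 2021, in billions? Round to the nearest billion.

Δu = 7.72 - 5.4 = 2.32 points.
Okun's law (growth form): g_Y = g_Y* - β × Δu = 3.24 - 1.81 × (2.32) = 3.24 - 4.1992 = -0.9592%.
Real GDP in the next year = 4555 × (1 - 0.9592/100) = 4555 × 0.990408 ≈ 4511 billion.

$4,511 billion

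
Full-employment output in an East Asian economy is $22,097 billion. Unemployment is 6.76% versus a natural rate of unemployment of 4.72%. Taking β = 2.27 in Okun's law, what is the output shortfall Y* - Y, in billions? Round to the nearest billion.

Output gap = -2.27 × (6.76 - 4.72) = -2.27 × 2.04 = -4.6308%.
Actual GDP ≈ 22097 × 0.953692 ≈ 21074 billion, so the shortfall is 22097 - 21074 = 1023 billion.

$1,023 billion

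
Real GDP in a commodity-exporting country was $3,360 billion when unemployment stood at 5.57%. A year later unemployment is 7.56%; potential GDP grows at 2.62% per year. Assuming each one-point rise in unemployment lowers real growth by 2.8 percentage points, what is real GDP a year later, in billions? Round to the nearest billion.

Δu = 7.56 - 5.57 = 1.99 points.
Okun's law (growth form): g_Y = g_Y* - β × Δu = 2.62 - 2.8 × (1.99) = 2.62 - 5.572 = -2.952%.
Real GDP in the next year = 3360 × (1 - 2.952/100) = 3360 × 0.97048 ≈ 3261 billion.

$3,261 billion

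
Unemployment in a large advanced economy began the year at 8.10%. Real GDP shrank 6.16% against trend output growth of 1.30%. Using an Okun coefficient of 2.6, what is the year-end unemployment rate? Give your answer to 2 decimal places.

Growth-rate Okun's law: g_Y = g_Y* - β × Δu, so Δu = (g_Y* - g_Y)/β.
Δu = (1.3 + 6.16)/2.6 = 7.46/2.6 = 2.87 percentage points.
Year-end unemployment = 8.1 + 2.87 = 10.97%.

10.97%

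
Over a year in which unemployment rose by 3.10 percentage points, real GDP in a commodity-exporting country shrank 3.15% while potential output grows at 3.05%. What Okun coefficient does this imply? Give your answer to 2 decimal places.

Growth form: g_Y = g_Y* - β × Δu, so β = (g_Y* - g_Y)/Δu.
β = (3.05 + 3.15)/3.10 = 6.2/3.10 = 2.00.

β ≈ 2.00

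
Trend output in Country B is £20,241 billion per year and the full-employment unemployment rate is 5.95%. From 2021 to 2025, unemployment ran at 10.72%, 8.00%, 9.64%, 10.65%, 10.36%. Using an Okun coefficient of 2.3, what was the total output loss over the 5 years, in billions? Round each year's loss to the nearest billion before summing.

Year 2021: gap = -2.3 × (10.72 - 5.95) = -10.971%, loss ≈ 20241 × 10.971/100 ≈ 2221.
Year 2022: gap = -2.3 × (8 - 5.95) = -4.715%, loss ≈ 20241 × 4.715/100 ≈ 954.
Year 2023: gap = -2.3 × (9.64 - 5.95) = -8.487%, loss ≈ 20241 × 8.487/100 ≈ 1718.
Year 2024: gap = -2.3 × (10.65 - 5.95) = -10.81%, loss ≈ 20241 × 10.81/100 ≈ 2188.
Year 2025: gap = -2.3 × (10.36 - 5.95) = -10.143%, loss ≈ 20241 × 10.143/100 ≈ 2053.
Total lost output = 2221 + 954 + 1718 + 2188 + 2053 = 9134 billion.

£9,134 billion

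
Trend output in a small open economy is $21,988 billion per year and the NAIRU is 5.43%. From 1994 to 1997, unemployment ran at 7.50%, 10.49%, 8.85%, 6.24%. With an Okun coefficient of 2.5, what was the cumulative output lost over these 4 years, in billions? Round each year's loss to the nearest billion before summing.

$6,244 billion

Year 1994: gap = -2.5 × (7.5 - 5.43) = -5.175%, loss ≈ 21988 × 5.175/100 ≈ 1138.
Year 1995: gap = -2.5 × (10.49 - 5.43) = -12.65%, loss ≈ 21988 × 12.65/100 ≈ 2781.
Year 1996: gap = -2.5 × (8.85 - 5.43) = -8.55%, loss ≈ 21988 × 8.55/100 ≈ 1880.
Year 1997: gap = -2.5 × (6.24 - 5.43) = -2.025%, loss ≈ 21988 × 2.025/100 ≈ 445.
Total lost output = 1138 + 2781 + 1880 + 445 = 6244 billion.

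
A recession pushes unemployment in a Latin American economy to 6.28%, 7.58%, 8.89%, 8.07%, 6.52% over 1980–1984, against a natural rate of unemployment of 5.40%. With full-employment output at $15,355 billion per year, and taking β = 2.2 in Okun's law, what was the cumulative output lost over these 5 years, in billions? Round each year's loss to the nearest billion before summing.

Year 1980: gap = -2.2 × (6.28 - 5.4) = -1.936%, loss ≈ 15355 × 1.936/100 ≈ 297.
Year 1981: gap = -2.2 × (7.58 - 5.4) = -4.796%, loss ≈ 15355 × 4.796/100 ≈ 736.
Year 1982: gap = -2.2 × (8.89 - 5.4) = -7.678%, loss ≈ 15355 × 7.678/100 ≈ 1179.
Year 1983: gap = -2.2 × (8.07 - 5.4) = -5.874%, loss ≈ 15355 × 5.874/100 ≈ 902.
Year 1984: gap = -2.2 × (6.52 - 5.4) = -2.464%, loss ≈ 15355 × 2.464/100 ≈ 378.
Total lost output = 297 + 736 + 1179 + 902 + 378 = 3492 billion.

$3,492 billion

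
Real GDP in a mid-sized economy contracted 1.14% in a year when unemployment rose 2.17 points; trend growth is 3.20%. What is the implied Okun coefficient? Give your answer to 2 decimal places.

β ≈ 2.00

Growth form: g_Y = g_Y* - β × Δu, so β = (g_Y* - g_Y)/Δu.
β = (3.2 + 1.14)/2.17 = 4.34/2.17 = 2.00.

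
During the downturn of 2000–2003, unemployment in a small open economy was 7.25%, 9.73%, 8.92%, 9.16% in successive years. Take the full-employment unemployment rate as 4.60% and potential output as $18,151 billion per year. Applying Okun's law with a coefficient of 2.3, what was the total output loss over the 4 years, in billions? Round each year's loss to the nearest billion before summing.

Year 2000: gap = -2.3 × (7.25 - 4.6) = -6.095%, loss ≈ 18151 × 6.095/100 ≈ 1106.
Year 2001: gap = -2.3 × (9.73 - 4.6) = -11.799%, loss ≈ 18151 × 11.799/100 ≈ 2142.
Year 2002: gap = -2.3 × (8.92 - 4.6) = -9.936%, loss ≈ 18151 × 9.936/100 ≈ 1803.
Year 2003: gap = -2.3 × (9.16 - 4.6) = -10.488%, loss ≈ 18151 × 10.488/100 ≈ 1904.
Total lost output = 1106 + 2142 + 1803 + 1904 = 6955 billion.

$6,955 billion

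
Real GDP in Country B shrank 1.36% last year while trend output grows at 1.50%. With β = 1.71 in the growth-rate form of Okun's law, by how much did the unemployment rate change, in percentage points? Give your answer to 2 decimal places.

1.67 percentage points

Growth-rate Okun's law: g_Y = g_Y* - β × Δu, so Δu = (g_Y* - g_Y)/β.
Δu = (1.5 + 1.36)/1.71 = 2.86/1.71 = 1.67 percentage points.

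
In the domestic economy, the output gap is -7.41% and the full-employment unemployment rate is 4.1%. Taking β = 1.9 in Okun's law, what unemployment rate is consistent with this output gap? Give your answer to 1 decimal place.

From Okun's law, u - u* = -(output gap)/β = -(-7.41)/1.9 = 3.9 points.
So u = 4.1 + 3.9 = 8.0%.

8.0%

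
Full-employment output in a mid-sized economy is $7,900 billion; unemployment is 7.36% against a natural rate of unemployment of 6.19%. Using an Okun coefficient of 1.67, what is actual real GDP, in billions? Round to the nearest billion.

$7,746 billion

Unemployment gap = 7.36 - 6.19 = 1.17 points, so the output gap is -1.67 × 1.17 = -1.9539%.
Actual GDP = 7900 × (1 - 1.9539/100) = 7900 × 0.980461 ≈ 7746 billion.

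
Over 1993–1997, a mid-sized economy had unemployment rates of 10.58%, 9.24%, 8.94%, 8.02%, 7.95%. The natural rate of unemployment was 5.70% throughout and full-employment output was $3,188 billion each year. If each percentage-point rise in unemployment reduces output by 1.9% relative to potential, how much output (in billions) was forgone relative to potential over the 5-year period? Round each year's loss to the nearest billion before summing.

$983 billion

Year 1993: gap = -1.9 × (10.58 - 5.7) = -9.272%, loss ≈ 3188 × 9.272/100 ≈ 296.
Year 1994: gap = -1.9 × (9.24 - 5.7) = -6.726%, loss ≈ 3188 × 6.726/100 ≈ 214.
Year 1995: gap = -1.9 × (8.94 - 5.7) = -6.156%, loss ≈ 3188 × 6.156/100 ≈ 196.
Year 1996: gap = -1.9 × (8.02 - 5.7) = -4.408%, loss ≈ 3188 × 4.408/100 ≈ 141.
Year 1997: gap = -1.9 × (7.95 - 5.7) = -4.275%, loss ≈ 3188 × 4.275/100 ≈ 136.
Total lost output = 296 + 214 + 196 + 141 + 136 = 983 billion.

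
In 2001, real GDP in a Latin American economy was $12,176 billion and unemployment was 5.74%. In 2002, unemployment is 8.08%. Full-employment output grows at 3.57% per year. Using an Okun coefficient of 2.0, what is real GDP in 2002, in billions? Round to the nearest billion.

Δu = 8.08 - 5.74 = 2.34 points.
Okun's law (growth form): g_Y = g_Y* - β × Δu = 3.57 - 2.0 × (2.34) = 3.57 - 4.68 = -1.11%.
Real GDP in the next year = 12176 × (1 - 1.11/100) = 12176 × 0.9889 ≈ 12041 billion.

$12,041 billion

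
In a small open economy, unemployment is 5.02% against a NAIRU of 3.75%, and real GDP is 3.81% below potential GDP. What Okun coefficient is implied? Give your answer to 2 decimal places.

β ≈ 3.00

Okun's law: output gap = -β × (u - u*).
-3.81 = -β × (5.02 - 3.75) = -β × 1.27, so β = 3.81/1.27 = 3.00.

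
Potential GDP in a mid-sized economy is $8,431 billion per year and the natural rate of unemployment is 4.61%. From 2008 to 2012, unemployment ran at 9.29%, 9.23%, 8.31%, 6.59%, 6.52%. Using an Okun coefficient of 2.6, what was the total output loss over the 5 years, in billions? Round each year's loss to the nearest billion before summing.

$3,703 billion

Year 2008: gap = -2.6 × (9.29 - 4.61) = -12.168%, loss ≈ 8431 × 12.168/100 ≈ 1026.
Year 2009: gap = -2.6 × (9.23 - 4.61) = -12.012%, loss ≈ 8431 × 12.012/100 ≈ 1013.
Year 2010: gap = -2.6 × (8.31 - 4.61) = -9.62%, loss ≈ 8431 × 9.62/100 ≈ 811.
Year 2011: gap = -2.6 × (6.59 - 4.61) = -5.148%, loss ≈ 8431 × 5.148/100 ≈ 434.
Year 2012: gap = -2.6 × (6.52 - 4.61) = -4.966%, loss ≈ 8431 × 4.966/100 ≈ 419.
Total lost output = 1026 + 1013 + 811 + 434 + 419 = 3703 billion.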